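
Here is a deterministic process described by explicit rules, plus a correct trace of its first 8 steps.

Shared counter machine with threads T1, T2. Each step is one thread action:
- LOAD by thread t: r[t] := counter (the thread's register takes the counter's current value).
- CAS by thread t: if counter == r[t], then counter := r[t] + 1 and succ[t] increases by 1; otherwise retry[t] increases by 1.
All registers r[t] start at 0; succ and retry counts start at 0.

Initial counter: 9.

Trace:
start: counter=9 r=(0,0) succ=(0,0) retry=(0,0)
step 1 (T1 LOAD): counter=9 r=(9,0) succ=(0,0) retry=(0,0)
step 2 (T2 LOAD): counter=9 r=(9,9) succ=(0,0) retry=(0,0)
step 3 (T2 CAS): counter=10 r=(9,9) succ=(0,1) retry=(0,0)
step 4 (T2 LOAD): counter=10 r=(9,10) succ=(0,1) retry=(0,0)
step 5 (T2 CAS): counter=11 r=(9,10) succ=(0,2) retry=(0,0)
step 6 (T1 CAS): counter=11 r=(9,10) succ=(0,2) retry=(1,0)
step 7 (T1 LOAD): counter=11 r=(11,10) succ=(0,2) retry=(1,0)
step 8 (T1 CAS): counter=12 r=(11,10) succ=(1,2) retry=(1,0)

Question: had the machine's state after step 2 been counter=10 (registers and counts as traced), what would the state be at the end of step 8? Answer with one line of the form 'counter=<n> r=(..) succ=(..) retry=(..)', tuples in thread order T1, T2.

state after step 2 := counter=10 r=(9,9) succ=(0,0) retry=(0,0)
step 3 (T2 CAS): counter=10 r=(9,9) succ=(0,0) retry=(0,1)
step 4 (T2 LOAD): counter=10 r=(9,10) succ=(0,0) retry=(0,1)
step 5 (T2 CAS): counter=11 r=(9,10) succ=(0,1) retry=(0,1)
step 6 (T1 CAS): counter=11 r=(9,10) succ=(0,1) retry=(1,1)
step 7 (T1 LOAD): counter=11 r=(11,10) succ=(0,1) retry=(1,1)
step 8 (T1 CAS): counter=12 r=(11,10) succ=(1,1) retry=(1,1)

counter=12 r=(11,10) succ=(1,1) retry=(1,1)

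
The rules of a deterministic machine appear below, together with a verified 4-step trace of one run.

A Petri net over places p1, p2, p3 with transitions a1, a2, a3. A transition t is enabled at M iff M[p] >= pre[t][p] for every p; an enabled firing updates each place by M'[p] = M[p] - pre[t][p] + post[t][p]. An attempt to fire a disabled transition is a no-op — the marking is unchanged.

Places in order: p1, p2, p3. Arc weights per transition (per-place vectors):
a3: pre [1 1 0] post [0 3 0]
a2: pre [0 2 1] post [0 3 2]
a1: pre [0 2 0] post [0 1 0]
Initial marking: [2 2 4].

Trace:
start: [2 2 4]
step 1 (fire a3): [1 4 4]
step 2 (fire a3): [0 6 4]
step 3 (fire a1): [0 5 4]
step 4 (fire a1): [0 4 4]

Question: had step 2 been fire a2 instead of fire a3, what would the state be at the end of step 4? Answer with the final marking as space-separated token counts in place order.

1 3 5

(re-executing from step 2 with the substitution; state before step 2: [1 4 4])
step 2 (fire a2): [1 5 5]
step 3 (fire a1): [1 4 5]
step 4 (fire a1): [1 3 5]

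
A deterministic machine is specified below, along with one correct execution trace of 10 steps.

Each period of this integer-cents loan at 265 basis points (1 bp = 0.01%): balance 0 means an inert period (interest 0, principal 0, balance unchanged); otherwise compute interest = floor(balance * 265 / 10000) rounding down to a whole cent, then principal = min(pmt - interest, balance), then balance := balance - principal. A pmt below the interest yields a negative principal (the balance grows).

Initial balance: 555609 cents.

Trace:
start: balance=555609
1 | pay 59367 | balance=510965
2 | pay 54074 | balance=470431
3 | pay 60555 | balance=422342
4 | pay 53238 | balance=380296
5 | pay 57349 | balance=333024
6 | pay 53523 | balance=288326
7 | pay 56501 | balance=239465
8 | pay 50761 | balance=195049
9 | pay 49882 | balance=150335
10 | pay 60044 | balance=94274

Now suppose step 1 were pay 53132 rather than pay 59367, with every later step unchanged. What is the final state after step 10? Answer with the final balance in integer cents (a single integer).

(re-executing from step 1 with the substitution; state before step 1: balance=555609)
1 | pay 53132 | balance=517200
2 | pay 54074 | balance=476831
3 | pay 60555 | balance=428912
4 | pay 53238 | balance=387040
5 | pay 57349 | balance=339947
6 | pay 53523 | balance=295432
7 | pay 56501 | balance=246759
8 | pay 50761 | balance=202537
9 | pay 49882 | balance=158022
10 | pay 60044 | balance=102165

102165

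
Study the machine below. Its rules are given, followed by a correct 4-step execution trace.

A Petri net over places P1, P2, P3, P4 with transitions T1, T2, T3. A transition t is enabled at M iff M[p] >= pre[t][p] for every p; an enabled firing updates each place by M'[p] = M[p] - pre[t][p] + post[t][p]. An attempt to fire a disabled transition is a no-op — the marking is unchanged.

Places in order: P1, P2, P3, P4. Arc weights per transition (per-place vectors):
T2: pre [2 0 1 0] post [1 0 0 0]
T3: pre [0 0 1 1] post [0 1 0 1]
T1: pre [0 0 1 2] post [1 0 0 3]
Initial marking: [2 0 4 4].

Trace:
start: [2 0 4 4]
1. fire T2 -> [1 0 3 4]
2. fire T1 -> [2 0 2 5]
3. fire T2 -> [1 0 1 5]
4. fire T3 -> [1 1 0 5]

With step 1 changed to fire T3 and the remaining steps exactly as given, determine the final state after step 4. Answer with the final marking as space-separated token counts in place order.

(re-executing from step 1 with the substitution; state before step 1: [2 0 4 4])
1. fire T3 -> [2 1 3 4]
2. fire T1 -> [3 1 2 5]
3. fire T2 -> [2 1 1 5]
4. fire T3 -> [2 2 0 5]

2 2 0 5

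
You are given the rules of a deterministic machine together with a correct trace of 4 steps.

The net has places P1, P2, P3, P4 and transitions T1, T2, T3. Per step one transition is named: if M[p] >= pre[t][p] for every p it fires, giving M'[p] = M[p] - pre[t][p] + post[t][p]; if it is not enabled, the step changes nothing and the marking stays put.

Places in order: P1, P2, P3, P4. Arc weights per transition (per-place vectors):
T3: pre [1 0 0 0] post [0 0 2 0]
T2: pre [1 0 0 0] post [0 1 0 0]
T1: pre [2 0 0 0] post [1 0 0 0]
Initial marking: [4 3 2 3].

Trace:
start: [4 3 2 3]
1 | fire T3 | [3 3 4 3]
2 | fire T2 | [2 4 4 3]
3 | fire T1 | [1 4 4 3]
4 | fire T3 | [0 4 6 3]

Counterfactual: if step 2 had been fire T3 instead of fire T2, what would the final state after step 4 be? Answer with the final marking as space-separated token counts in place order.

0 3 8 3

(re-executing from step 2 with the substitution; state before step 2: [3 3 4 3])
2 | fire T3 | [2 3 6 3]
3 | fire T1 | [1 3 6 3]
4 | fire T3 | [0 3 8 3]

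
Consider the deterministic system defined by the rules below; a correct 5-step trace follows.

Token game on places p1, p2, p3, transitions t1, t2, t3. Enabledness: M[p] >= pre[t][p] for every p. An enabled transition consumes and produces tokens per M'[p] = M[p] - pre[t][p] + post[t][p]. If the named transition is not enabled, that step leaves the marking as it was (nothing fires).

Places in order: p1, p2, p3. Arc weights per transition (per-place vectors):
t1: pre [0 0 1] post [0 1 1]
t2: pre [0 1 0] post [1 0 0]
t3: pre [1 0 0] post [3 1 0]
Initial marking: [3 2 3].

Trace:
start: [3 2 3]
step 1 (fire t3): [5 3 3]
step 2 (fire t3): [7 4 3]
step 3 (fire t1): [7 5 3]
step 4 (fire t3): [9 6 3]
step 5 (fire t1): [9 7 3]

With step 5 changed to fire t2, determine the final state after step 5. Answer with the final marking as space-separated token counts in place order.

10 5 3

(re-executing from step 5 with the substitution; state before step 5: [9 6 3])
step 5 (fire t2): [10 5 3]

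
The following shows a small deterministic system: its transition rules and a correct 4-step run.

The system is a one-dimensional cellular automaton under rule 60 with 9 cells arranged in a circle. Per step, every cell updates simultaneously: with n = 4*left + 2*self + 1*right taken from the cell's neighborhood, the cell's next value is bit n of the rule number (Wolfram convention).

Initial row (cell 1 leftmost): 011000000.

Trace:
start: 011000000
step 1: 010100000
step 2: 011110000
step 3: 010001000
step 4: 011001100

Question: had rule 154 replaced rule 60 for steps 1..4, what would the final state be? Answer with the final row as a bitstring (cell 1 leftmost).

(re-executing steps 1..4 under rule 154; state before step 1: 011000000)
step 1: 110100000
step 2: 100010001
step 3: 010101011
step 4: 000000010

000000010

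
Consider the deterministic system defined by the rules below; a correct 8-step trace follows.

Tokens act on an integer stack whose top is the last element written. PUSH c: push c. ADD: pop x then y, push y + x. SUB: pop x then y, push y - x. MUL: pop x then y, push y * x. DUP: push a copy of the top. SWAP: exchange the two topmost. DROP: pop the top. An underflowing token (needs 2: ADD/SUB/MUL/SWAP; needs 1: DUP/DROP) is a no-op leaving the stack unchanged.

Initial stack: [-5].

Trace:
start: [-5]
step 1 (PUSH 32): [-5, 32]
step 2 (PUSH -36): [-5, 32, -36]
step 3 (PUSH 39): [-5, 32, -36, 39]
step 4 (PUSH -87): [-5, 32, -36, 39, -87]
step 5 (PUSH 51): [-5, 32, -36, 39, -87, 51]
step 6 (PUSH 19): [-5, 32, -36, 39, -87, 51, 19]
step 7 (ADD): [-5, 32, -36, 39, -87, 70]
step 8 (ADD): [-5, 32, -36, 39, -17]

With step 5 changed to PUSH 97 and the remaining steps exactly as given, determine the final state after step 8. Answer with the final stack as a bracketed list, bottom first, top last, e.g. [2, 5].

(re-executing from step 5 with the substitution; state before step 5: [-5, 32, -36, 39, -87])
step 5 (PUSH 97): [-5, 32, -36, 39, -87, 97]
step 6 (PUSH 19): [-5, 32, -36, 39, -87, 97, 19]
step 7 (ADD): [-5, 32, -36, 39, -87, 116]
step 8 (ADD): [-5, 32, -36, 39, 29]

[-5, 32, -36, 39, 29]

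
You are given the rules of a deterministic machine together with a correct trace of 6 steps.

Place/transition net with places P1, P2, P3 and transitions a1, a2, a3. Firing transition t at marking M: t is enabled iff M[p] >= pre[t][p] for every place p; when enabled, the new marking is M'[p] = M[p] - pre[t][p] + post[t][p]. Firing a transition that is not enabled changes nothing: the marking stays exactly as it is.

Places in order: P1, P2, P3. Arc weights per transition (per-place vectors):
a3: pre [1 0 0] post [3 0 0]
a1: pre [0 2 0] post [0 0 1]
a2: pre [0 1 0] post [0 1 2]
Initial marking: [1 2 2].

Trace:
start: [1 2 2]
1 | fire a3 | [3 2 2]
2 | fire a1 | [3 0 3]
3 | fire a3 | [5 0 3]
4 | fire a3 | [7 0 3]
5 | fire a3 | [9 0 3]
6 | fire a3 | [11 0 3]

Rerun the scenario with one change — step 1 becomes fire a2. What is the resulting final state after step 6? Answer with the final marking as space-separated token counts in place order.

9 0 5

(re-executing from step 1 with the substitution; state before step 1: [1 2 2])
1 | fire a2 | [1 2 4]
2 | fire a1 | [1 0 5]
3 | fire a3 | [3 0 5]
4 | fire a3 | [5 0 5]
5 | fire a3 | [7 0 5]
6 | fire a3 | [9 0 5]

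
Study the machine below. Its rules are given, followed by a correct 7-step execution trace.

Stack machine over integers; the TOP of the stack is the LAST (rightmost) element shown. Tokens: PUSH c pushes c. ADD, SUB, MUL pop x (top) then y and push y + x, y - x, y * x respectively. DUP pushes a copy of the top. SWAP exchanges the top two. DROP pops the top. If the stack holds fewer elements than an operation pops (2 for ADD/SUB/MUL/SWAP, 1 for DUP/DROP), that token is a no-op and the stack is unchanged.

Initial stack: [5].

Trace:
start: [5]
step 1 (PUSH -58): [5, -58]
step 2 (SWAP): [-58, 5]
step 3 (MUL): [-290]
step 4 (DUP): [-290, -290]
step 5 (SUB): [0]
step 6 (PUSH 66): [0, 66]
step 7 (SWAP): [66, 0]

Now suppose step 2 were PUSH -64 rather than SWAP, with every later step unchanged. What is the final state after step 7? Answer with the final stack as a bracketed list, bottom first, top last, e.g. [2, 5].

(re-executing from step 2 with the substitution; state before step 2: [5, -58])
step 2 (PUSH -64): [5, -58, -64]
step 3 (MUL): [5, 3712]
step 4 (DUP): [5, 3712, 3712]
step 5 (SUB): [5, 0]
step 6 (PUSH 66): [5, 0, 66]
step 7 (SWAP): [5, 66, 0]

[5, 66, 0]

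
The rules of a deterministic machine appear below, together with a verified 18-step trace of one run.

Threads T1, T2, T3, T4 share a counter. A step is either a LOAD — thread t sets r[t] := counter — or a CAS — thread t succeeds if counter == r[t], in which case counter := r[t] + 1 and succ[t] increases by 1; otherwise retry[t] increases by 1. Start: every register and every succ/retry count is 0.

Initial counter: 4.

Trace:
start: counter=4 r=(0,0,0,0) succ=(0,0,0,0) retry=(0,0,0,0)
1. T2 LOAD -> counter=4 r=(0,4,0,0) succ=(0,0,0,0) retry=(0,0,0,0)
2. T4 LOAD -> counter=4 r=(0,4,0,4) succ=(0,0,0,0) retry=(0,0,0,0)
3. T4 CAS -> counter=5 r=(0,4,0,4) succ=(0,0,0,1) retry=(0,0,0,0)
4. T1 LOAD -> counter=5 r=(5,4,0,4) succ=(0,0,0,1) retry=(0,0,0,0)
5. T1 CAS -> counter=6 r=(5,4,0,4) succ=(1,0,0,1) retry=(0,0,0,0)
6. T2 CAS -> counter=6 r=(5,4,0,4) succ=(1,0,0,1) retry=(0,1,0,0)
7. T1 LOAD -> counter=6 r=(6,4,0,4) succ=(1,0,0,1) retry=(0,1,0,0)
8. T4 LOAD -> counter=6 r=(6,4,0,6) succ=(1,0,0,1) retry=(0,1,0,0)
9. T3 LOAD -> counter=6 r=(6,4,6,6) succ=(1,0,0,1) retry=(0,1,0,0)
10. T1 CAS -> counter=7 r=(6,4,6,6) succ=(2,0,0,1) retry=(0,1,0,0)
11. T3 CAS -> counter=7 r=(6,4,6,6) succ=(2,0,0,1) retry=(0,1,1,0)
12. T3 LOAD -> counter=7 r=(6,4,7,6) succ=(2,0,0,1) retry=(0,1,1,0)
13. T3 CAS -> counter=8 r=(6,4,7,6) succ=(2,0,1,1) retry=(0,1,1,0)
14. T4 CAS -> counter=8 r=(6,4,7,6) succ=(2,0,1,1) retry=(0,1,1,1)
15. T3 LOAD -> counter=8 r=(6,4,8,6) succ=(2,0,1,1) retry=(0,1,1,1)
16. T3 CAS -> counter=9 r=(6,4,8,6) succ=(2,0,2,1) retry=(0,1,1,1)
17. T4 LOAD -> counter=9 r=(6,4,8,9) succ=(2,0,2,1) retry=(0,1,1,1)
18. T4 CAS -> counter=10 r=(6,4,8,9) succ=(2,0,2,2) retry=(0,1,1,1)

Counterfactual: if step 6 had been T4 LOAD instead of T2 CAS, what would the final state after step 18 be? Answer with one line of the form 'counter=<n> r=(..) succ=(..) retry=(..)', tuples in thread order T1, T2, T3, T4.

counter=10 r=(6,4,8,9) succ=(2,0,2,2) retry=(0,0,1,1)

(re-executing from step 6 with the substitution; state before step 6: counter=6 r=(5,4,0,4) succ=(1,0,0,1) retry=(0,0,0,0))
6. T4 LOAD -> counter=6 r=(5,4,0,6) succ=(1,0,0,1) retry=(0,0,0,0)
7. T1 LOAD -> counter=6 r=(6,4,0,6) succ=(1,0,0,1) retry=(0,0,0,0)
8. T4 LOAD -> counter=6 r=(6,4,0,6) succ=(1,0,0,1) retry=(0,0,0,0)
9. T3 LOAD -> counter=6 r=(6,4,6,6) succ=(1,0,0,1) retry=(0,0,0,0)
10. T1 CAS -> counter=7 r=(6,4,6,6) succ=(2,0,0,1) retry=(0,0,0,0)
11. T3 CAS -> counter=7 r=(6,4,6,6) succ=(2,0,0,1) retry=(0,0,1,0)
12. T3 LOAD -> counter=7 r=(6,4,7,6) succ=(2,0,0,1) retry=(0,0,1,0)
13. T3 CAS -> counter=8 r=(6,4,7,6) succ=(2,0,1,1) retry=(0,0,1,0)
14. T4 CAS -> counter=8 r=(6,4,7,6) succ=(2,0,1,1) retry=(0,0,1,1)
15. T3 LOAD -> counter=8 r=(6,4,8,6) succ=(2,0,1,1) retry=(0,0,1,1)
16. T3 CAS -> counter=9 r=(6,4,8,6) succ=(2,0,2,1) retry=(0,0,1,1)
17. T4 LOAD -> counter=9 r=(6,4,8,9) succ=(2,0,2,1) retry=(0,0,1,1)
18. T4 CAS -> counter=10 r=(6,4,8,9) succ=(2,0,2,2) retry=(0,0,1,1)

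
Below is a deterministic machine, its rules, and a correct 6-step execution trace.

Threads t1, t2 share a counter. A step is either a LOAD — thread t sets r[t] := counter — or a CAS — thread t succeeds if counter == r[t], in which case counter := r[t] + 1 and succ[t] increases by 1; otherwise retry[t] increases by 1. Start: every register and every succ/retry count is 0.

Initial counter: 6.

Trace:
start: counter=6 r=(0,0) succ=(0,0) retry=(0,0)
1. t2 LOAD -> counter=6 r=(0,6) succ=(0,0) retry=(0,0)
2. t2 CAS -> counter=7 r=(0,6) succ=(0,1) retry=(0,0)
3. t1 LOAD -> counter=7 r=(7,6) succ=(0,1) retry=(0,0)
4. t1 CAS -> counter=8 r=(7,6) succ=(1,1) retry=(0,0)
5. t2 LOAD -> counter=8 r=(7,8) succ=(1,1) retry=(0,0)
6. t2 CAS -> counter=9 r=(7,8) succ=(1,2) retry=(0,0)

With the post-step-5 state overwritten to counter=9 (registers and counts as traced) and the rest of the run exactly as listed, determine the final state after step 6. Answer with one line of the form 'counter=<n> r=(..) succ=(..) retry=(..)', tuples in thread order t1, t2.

state after step 5 := counter=9 r=(7,8) succ=(1,1) retry=(0,0)
6. t2 CAS -> counter=9 r=(7,8) succ=(1,1) retry=(0,1)

counter=9 r=(7,8) succ=(1,1) retry=(0,1)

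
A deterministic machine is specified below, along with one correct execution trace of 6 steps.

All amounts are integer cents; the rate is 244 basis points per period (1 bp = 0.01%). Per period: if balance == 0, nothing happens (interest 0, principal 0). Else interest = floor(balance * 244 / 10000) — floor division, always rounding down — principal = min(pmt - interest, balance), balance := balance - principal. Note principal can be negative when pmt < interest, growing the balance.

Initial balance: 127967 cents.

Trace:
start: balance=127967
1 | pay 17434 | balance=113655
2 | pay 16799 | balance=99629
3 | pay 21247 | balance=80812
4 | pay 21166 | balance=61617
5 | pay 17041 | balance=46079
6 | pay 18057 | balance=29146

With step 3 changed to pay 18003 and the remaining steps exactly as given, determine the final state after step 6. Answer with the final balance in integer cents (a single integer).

(re-executing from step 3 with the substitution; state before step 3: balance=99629)
3 | pay 18003 | balance=84056
4 | pay 21166 | balance=64940
5 | pay 17041 | balance=49483
6 | pay 18057 | balance=32633

32633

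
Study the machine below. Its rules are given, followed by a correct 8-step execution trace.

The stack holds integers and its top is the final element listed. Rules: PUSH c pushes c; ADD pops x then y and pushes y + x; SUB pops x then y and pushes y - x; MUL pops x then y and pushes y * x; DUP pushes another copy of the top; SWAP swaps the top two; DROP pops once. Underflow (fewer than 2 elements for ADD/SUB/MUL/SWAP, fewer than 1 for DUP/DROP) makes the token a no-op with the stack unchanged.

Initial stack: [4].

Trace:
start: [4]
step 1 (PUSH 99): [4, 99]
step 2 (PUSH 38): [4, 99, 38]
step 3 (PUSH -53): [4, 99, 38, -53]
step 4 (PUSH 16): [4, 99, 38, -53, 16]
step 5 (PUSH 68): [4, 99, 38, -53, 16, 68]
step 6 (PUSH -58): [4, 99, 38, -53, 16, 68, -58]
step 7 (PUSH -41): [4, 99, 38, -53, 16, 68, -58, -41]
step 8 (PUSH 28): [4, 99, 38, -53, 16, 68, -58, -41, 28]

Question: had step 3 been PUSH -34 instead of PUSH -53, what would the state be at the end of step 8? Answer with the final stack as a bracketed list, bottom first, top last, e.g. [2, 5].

[4, 99, 38, -34, 16, 68, -58, -41, 28]

(re-executing from step 3 with the substitution; state before step 3: [4, 99, 38])
step 3 (PUSH -34): [4, 99, 38, -34]
step 4 (PUSH 16): [4, 99, 38, -34, 16]
step 5 (PUSH 68): [4, 99, 38, -34, 16, 68]
step 6 (PUSH -58): [4, 99, 38, -34, 16, 68, -58]
step 7 (PUSH -41): [4, 99, 38, -34, 16, 68, -58, -41]
step 8 (PUSH 28): [4, 99, 38, -34, 16, 68, -58, -41, 28]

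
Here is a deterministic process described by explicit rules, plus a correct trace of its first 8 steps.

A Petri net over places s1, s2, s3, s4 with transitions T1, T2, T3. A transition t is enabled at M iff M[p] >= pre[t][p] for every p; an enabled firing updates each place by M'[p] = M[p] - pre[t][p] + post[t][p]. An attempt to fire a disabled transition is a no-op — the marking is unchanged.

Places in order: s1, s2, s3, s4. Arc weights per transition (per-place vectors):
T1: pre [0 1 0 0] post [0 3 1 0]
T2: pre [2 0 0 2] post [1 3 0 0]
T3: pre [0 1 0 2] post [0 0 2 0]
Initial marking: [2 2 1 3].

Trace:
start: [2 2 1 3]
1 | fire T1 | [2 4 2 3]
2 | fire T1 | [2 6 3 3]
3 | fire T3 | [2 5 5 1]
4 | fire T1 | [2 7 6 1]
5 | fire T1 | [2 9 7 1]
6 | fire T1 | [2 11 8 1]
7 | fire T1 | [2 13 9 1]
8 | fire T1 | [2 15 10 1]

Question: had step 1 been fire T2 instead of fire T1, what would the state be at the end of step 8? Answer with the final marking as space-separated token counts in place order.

(re-executing from step 1 with the substitution; state before step 1: [2 2 1 3])
1 | fire T2 | [1 5 1 1]
2 | fire T1 | [1 7 2 1]
3 | fire T3 | [1 7 2 1]
4 | fire T1 | [1 9 3 1]
5 | fire T1 | [1 11 4 1]
6 | fire T1 | [1 13 5 1]
7 | fire T1 | [1 15 6 1]
8 | fire T1 | [1 17 7 1]

1 17 7 1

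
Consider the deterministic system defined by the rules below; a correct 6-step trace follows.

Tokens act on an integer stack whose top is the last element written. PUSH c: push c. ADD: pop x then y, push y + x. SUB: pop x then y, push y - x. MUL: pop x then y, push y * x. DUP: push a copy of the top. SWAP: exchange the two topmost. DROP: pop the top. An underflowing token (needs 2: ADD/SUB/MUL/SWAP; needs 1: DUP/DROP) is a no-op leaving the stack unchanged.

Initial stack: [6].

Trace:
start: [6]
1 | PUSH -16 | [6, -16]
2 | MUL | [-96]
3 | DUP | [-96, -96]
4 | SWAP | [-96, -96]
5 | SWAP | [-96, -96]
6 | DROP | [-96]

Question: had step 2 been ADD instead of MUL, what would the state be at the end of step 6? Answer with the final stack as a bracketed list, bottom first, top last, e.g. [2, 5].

[-10]

(re-executing from step 2 with the substitution; state before step 2: [6, -16])
2 | ADD | [-10]
3 | DUP | [-10, -10]
4 | SWAP | [-10, -10]
5 | SWAP | [-10, -10]
6 | DROP | [-10]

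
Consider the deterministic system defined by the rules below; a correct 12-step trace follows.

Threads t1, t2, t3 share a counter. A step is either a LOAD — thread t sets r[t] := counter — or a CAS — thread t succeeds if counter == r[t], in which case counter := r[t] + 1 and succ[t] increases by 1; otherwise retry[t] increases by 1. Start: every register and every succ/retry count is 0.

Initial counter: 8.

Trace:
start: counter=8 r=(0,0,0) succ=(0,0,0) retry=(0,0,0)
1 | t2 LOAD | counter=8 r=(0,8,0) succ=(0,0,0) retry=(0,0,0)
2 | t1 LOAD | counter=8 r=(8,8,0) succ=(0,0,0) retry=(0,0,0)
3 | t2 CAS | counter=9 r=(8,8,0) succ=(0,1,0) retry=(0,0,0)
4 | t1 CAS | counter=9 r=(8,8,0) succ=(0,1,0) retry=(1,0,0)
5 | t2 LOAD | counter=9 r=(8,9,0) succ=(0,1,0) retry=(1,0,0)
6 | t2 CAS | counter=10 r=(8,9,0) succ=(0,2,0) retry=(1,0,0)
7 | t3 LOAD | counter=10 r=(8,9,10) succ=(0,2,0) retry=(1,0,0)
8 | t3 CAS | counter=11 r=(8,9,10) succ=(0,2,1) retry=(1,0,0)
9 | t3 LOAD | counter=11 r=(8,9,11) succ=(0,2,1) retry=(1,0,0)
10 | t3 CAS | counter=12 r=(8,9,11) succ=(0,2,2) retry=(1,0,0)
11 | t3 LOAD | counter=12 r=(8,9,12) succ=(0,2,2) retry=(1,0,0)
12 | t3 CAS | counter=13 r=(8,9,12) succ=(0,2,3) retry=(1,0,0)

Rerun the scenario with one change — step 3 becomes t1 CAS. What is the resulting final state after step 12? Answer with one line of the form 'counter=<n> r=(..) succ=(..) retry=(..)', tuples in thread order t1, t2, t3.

(re-executing from step 3 with the substitution; state before step 3: counter=8 r=(8,8,0) succ=(0,0,0) retry=(0,0,0))
3 | t1 CAS | counter=9 r=(8,8,0) succ=(1,0,0) retry=(0,0,0)
4 | t1 CAS | counter=9 r=(8,8,0) succ=(1,0,0) retry=(1,0,0)
5 | t2 LOAD | counter=9 r=(8,9,0) succ=(1,0,0) retry=(1,0,0)
6 | t2 CAS | counter=10 r=(8,9,0) succ=(1,1,0) retry=(1,0,0)
7 | t3 LOAD | counter=10 r=(8,9,10) succ=(1,1,0) retry=(1,0,0)
8 | t3 CAS | counter=11 r=(8,9,10) succ=(1,1,1) retry=(1,0,0)
9 | t3 LOAD | counter=11 r=(8,9,11) succ=(1,1,1) retry=(1,0,0)
10 | t3 CAS | counter=12 r=(8,9,11) succ=(1,1,2) retry=(1,0,0)
11 | t3 LOAD | counter=12 r=(8,9,12) succ=(1,1,2) retry=(1,0,0)
12 | t3 CAS | counter=13 r=(8,9,12) succ=(1,1,3) retry=(1,0,0)

counter=13 r=(8,9,12) succ=(1,1,3) retry=(1,0,0)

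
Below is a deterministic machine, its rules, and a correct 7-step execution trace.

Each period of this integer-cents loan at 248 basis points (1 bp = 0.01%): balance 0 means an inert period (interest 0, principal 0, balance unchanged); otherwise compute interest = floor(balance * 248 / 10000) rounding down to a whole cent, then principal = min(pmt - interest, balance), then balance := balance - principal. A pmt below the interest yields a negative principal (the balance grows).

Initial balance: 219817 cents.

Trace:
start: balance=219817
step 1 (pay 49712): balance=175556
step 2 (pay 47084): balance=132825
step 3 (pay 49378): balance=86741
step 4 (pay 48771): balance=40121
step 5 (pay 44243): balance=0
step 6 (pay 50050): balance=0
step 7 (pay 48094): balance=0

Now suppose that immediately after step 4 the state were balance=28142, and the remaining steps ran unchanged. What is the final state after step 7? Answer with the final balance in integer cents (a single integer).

state after step 4 := balance=28142
step 5 (pay 44243): balance=0
step 6 (pay 50050): balance=0
step 7 (pay 48094): balance=0

0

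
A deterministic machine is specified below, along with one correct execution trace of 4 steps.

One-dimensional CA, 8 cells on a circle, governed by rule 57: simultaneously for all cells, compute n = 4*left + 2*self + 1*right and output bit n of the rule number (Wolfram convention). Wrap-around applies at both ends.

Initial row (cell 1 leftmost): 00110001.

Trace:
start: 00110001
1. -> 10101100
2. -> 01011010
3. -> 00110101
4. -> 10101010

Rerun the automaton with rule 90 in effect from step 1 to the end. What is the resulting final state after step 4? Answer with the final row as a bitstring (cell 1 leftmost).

(re-executing steps 1..4 under rule 90; state before step 1: 00110001)
1. -> 11111010
2. -> 10001000
3. -> 01010101
4. -> 00000000

00000000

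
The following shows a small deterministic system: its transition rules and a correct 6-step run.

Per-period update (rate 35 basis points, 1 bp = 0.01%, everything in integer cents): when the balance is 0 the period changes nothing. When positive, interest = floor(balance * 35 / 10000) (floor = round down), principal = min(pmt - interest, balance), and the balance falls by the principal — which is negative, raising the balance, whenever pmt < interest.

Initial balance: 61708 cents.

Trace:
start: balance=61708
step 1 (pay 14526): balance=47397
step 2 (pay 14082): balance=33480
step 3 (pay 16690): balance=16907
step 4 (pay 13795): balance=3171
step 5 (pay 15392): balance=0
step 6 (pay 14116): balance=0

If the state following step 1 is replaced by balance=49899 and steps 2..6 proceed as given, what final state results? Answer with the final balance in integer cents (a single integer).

state after step 1 := balance=49899
step 2 (pay 14082): balance=35991
step 3 (pay 16690): balance=19426
step 4 (pay 13795): balance=5698
step 5 (pay 15392): balance=0
step 6 (pay 14116): balance=0

0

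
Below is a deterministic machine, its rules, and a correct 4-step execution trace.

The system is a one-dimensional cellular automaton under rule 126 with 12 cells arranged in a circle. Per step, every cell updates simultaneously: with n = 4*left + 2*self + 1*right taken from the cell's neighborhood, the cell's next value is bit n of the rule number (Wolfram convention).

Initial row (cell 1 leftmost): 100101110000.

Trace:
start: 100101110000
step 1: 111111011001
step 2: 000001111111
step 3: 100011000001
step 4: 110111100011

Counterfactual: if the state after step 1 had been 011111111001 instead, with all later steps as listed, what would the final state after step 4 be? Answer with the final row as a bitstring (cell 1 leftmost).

state after step 1 := 011111111001
step 2: 110000001111
step 3: 011000011000
step 4: 111100111100

111100111100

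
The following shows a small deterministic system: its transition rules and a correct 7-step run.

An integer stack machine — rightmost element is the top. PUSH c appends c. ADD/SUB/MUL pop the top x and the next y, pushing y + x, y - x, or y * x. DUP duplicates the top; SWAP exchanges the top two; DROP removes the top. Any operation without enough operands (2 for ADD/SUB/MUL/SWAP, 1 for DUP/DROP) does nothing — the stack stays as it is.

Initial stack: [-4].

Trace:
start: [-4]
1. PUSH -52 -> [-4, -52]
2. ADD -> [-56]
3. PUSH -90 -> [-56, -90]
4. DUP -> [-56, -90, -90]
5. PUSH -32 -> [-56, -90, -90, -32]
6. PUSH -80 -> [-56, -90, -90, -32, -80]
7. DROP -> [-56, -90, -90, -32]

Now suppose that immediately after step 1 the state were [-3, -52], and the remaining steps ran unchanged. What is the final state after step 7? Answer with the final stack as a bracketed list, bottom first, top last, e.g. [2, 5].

state after step 1 := [-3, -52]
2. ADD -> [-55]
3. PUSH -90 -> [-55, -90]
4. DUP -> [-55, -90, -90]
5. PUSH -32 -> [-55, -90, -90, -32]
6. PUSH -80 -> [-55, -90, -90, -32, -80]
7. DROP -> [-55, -90, -90, -32]

[-55, -90, -90, -32]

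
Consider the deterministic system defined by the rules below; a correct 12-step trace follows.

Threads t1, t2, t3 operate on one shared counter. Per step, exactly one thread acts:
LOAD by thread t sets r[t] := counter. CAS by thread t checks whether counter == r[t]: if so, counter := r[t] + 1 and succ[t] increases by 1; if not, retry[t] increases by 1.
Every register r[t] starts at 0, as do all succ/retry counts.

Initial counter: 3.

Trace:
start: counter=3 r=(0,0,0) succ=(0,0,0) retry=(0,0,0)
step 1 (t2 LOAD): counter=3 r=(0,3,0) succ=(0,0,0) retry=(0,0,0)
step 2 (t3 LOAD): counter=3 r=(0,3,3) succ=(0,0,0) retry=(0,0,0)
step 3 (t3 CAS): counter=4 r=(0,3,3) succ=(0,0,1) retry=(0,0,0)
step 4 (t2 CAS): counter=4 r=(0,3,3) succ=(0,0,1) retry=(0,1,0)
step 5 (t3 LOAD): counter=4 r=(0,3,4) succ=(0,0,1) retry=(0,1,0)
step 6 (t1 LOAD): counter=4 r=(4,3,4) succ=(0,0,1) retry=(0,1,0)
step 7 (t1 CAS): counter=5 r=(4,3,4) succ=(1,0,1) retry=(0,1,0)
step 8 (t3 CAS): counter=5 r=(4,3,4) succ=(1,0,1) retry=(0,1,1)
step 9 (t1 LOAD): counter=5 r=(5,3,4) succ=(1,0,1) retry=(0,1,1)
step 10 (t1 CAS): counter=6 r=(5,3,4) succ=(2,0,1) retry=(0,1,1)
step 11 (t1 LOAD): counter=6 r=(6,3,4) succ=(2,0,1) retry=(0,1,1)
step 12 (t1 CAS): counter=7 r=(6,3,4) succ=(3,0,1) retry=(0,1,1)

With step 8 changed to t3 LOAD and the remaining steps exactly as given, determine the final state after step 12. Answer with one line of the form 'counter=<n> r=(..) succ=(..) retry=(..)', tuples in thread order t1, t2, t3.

counter=7 r=(6,3,5) succ=(3,0,1) retry=(0,1,0)

(re-executing from step 8 with the substitution; state before step 8: counter=5 r=(4,3,4) succ=(1,0,1) retry=(0,1,0))
step 8 (t3 LOAD): counter=5 r=(4,3,5) succ=(1,0,1) retry=(0,1,0)
step 9 (t1 LOAD): counter=5 r=(5,3,5) succ=(1,0,1) retry=(0,1,0)
step 10 (t1 CAS): counter=6 r=(5,3,5) succ=(2,0,1) retry=(0,1,0)
step 11 (t1 LOAD): counter=6 r=(6,3,5) succ=(2,0,1) retry=(0,1,0)
step 12 (t1 CAS): counter=7 r=(6,3,5) succ=(3,0,1) retry=(0,1,0)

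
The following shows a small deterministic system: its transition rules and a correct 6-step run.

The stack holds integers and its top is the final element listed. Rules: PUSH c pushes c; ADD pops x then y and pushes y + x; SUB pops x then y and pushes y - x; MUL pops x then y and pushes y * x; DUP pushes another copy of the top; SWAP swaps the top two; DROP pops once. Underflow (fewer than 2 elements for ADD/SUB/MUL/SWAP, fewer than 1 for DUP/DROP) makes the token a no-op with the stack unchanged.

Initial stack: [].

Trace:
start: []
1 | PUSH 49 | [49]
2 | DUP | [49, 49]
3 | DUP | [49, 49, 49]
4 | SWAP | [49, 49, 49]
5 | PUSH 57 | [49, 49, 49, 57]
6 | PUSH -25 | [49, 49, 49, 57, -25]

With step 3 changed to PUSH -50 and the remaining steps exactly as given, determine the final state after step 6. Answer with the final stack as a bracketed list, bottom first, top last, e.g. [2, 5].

(re-executing from step 3 with the substitution; state before step 3: [49, 49])
3 | PUSH -50 | [49, 49, -50]
4 | SWAP | [49, -50, 49]
5 | PUSH 57 | [49, -50, 49, 57]
6 | PUSH -25 | [49, -50, 49, 57, -25]

[49, -50, 49, 57, -25]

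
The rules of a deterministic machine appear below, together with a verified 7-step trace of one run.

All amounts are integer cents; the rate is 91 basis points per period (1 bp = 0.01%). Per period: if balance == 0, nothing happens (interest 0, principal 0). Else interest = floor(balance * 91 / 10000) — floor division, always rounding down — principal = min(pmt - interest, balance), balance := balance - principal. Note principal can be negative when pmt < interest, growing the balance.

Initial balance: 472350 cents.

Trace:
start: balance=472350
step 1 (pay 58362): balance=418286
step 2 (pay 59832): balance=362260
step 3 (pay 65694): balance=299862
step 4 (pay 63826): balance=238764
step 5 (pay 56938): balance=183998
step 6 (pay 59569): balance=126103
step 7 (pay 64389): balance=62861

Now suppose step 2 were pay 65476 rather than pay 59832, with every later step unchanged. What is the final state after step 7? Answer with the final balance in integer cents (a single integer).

(re-executing from step 2 with the substitution; state before step 2: balance=418286)
step 2 (pay 65476): balance=356616
step 3 (pay 65694): balance=294167
step 4 (pay 63826): balance=233017
step 5 (pay 56938): balance=178199
step 6 (pay 59569): balance=120251
step 7 (pay 64389): balance=56956

56956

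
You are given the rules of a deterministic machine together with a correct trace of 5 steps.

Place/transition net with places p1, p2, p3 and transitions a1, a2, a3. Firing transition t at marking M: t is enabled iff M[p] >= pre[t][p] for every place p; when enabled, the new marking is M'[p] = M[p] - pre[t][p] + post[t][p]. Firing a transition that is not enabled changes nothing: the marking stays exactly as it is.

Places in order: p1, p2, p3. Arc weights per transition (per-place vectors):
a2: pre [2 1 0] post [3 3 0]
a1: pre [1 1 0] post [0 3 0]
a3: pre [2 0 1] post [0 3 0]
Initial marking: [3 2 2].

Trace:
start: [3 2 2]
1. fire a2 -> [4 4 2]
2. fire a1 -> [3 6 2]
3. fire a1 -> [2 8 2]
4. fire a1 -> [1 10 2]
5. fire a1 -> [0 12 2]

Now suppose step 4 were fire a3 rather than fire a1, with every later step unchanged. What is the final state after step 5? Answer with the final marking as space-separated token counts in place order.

(re-executing from step 4 with the substitution; state before step 4: [2 8 2])
4. fire a3 -> [0 11 1]
5. fire a1 -> [0 11 1]

0 11 1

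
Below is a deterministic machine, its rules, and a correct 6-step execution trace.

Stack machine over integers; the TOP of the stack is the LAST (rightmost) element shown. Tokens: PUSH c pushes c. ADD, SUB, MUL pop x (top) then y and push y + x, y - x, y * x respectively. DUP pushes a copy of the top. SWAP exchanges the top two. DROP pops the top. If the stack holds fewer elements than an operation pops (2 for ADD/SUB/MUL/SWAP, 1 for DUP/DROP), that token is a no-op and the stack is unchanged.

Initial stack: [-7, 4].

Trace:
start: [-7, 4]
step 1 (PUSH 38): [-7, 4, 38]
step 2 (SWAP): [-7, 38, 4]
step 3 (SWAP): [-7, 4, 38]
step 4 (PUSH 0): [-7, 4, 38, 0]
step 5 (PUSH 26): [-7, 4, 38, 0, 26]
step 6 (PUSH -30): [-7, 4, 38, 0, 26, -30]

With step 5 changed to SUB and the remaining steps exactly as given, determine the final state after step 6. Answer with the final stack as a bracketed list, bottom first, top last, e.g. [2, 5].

[-7, 4, 38, -30]

(re-executing from step 5 with the substitution; state before step 5: [-7, 4, 38, 0])
step 5 (SUB): [-7, 4, 38]
step 6 (PUSH -30): [-7, 4, 38, -30]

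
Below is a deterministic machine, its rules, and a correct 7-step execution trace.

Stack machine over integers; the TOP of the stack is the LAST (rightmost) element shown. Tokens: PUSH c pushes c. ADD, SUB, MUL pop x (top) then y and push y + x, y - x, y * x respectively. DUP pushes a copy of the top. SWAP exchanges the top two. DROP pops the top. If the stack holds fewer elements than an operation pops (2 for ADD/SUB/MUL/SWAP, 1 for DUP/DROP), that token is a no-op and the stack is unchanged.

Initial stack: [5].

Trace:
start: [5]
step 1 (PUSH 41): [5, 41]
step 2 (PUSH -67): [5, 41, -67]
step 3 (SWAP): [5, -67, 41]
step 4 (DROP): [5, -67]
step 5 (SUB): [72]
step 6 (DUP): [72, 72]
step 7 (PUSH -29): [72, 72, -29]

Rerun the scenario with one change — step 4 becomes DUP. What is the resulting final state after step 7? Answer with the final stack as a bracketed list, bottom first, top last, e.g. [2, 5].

(re-executing from step 4 with the substitution; state before step 4: [5, -67, 41])
step 4 (DUP): [5, -67, 41, 41]
step 5 (SUB): [5, -67, 0]
step 6 (DUP): [5, -67, 0, 0]
step 7 (PUSH -29): [5, -67, 0, 0, -29]

[5, -67, 0, 0, -29]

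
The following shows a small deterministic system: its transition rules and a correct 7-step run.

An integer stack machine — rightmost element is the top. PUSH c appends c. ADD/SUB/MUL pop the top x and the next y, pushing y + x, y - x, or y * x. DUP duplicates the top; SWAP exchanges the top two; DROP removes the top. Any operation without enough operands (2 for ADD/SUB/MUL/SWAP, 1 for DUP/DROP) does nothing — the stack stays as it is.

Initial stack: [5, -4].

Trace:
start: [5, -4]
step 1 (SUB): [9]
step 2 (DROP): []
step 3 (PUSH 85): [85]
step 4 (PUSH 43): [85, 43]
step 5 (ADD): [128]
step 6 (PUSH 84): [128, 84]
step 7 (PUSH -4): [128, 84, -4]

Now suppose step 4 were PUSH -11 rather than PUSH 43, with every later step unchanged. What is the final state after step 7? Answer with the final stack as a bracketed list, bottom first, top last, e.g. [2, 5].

[74, 84, -4]

(re-executing from step 4 with the substitution; state before step 4: [85])
step 4 (PUSH -11): [85, -11]
step 5 (ADD): [74]
step 6 (PUSH 84): [74, 84]
step 7 (PUSH -4): [74, 84, -4]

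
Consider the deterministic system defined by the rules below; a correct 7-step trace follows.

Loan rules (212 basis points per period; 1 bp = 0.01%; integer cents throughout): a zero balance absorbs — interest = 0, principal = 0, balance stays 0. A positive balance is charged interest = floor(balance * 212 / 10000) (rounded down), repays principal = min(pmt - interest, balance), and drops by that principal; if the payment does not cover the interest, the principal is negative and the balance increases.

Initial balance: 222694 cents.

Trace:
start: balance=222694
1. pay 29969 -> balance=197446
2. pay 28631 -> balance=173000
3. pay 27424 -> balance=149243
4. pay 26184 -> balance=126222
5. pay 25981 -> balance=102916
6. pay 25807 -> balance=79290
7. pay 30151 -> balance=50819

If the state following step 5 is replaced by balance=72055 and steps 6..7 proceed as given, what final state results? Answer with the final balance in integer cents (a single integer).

18636

state after step 5 := balance=72055
6. pay 25807 -> balance=47775
7. pay 30151 -> balance=18636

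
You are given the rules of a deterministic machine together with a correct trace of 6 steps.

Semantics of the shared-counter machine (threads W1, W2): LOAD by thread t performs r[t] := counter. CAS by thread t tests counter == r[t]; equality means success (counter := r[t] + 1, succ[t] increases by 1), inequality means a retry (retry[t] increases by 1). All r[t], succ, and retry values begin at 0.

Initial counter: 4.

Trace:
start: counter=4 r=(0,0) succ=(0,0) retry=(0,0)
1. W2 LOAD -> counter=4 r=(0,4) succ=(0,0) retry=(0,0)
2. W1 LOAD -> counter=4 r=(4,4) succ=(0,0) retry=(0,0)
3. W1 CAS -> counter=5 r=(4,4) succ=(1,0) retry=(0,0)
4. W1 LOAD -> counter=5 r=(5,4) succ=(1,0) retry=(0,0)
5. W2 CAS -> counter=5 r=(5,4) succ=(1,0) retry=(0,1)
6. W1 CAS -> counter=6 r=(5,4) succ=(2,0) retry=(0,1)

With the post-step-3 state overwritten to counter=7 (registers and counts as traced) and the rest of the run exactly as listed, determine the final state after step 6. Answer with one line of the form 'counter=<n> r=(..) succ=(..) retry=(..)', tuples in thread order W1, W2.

counter=8 r=(7,4) succ=(2,0) retry=(0,1)

state after step 3 := counter=7 r=(4,4) succ=(1,0) retry=(0,0)
4. W1 LOAD -> counter=7 r=(7,4) succ=(1,0) retry=(0,0)
5. W2 CAS -> counter=7 r=(7,4) succ=(1,0) retry=(0,1)
6. W1 CAS -> counter=8 r=(7,4) succ=(2,0) retry=(0,1)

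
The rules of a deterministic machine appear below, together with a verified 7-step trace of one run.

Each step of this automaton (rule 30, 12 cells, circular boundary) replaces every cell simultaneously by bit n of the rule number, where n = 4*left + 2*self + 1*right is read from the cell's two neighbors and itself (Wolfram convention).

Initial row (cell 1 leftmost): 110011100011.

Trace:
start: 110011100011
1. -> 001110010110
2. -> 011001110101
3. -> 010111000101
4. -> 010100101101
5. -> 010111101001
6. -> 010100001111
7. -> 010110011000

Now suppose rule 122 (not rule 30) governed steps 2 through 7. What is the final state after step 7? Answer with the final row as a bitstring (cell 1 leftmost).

(re-executing steps 2..7 under rule 122; state before step 2: 001110010110)
2. -> 011011101111
3. -> 111110111001
4. -> 000011101111
5. -> 100110111001
6. -> 111111101111
7. -> 000000111000

000000111000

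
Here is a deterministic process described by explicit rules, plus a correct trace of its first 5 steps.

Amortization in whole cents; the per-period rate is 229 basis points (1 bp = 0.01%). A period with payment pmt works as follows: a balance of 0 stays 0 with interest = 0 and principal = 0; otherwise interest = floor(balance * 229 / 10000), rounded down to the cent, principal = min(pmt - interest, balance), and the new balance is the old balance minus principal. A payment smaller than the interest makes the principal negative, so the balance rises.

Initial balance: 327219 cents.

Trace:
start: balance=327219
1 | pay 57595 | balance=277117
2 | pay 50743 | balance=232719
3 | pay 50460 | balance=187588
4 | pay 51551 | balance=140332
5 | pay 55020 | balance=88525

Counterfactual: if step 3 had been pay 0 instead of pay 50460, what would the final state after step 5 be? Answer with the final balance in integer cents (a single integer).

141323

(re-executing from step 3 with the substitution; state before step 3: balance=232719)
3 | pay 0 | balance=238048
4 | pay 51551 | balance=191948
5 | pay 55020 | balance=141323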